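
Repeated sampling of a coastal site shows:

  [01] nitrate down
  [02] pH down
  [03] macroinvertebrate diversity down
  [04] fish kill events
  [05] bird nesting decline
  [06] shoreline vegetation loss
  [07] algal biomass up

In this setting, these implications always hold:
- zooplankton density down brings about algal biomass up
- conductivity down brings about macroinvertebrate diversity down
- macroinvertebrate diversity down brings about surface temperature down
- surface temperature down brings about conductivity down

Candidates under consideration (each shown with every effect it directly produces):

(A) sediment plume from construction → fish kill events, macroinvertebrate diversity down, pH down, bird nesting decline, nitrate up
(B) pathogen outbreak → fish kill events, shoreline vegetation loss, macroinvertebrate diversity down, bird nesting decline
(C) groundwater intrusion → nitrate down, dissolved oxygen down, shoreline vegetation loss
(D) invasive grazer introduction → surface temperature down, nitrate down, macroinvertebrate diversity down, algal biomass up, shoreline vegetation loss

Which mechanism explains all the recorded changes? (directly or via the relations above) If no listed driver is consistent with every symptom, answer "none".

For each candidate, compare predicted effects to what was observed:
(A) sediment plume from construction — nitrate down miss; pH down match; macroinvertebrate diversity down match; fish kill events match; bird nesting decline match; shoreline vegetation loss miss; algal biomass up miss
(B) pathogen outbreak — does not account for nitrate down, pH down, algal biomass up
(C) groundwater intrusion — nitrate down match; pH down miss; macroinvertebrate diversity down miss; fish kill events miss; bird nesting decline miss; shoreline vegetation loss match; algal biomass up miss
(D) invasive grazer introduction — nitrate down match; pH down miss; macroinvertebrate diversity down match; fish kill events miss; bird nesting decline miss; shoreline vegetation loss match; algal biomass up match
None of the listed candidates fits everything.

none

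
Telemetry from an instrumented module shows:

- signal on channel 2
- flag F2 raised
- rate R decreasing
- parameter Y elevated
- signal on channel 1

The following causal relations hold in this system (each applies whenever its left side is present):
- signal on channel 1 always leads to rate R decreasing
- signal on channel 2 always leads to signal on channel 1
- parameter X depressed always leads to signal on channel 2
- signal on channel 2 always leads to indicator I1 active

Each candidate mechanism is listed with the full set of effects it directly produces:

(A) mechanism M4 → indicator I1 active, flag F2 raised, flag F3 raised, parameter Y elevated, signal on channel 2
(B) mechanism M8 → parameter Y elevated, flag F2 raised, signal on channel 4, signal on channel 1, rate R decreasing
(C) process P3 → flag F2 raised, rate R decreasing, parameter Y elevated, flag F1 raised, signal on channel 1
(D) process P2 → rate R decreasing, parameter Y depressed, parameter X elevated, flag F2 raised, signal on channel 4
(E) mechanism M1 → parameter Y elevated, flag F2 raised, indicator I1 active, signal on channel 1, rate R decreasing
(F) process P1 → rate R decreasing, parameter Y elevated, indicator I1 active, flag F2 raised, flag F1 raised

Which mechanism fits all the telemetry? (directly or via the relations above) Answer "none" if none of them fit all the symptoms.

Testing each hypothesis:
(A) mechanism M4 — signal on channel 2 +; flag F2 raised +; rate R decreasing + (via signal on channel 2 → signal on channel 1 → rate R decreasing); parameter Y elevated +; signal on channel 1 + (via signal on channel 2 → signal on channel 1)
(B) mechanism M8 — signal on channel 2 -; flag F2 raised +; rate R decreasing +; parameter Y elevated +; signal on channel 1 +
(C) process P3 — does not account for signal on channel 2
(D) process P2 — signal on channel 2 -; flag F2 raised +; rate R decreasing +; parameter Y elevated -; signal on channel 1 -
(E) mechanism M1 — does not account for signal on channel 2
(F) process P1 — signal on channel 2 -; flag F2 raised +; rate R decreasing +; parameter Y elevated +; signal on channel 1 -
(A) alone accounts for all the evidence.

A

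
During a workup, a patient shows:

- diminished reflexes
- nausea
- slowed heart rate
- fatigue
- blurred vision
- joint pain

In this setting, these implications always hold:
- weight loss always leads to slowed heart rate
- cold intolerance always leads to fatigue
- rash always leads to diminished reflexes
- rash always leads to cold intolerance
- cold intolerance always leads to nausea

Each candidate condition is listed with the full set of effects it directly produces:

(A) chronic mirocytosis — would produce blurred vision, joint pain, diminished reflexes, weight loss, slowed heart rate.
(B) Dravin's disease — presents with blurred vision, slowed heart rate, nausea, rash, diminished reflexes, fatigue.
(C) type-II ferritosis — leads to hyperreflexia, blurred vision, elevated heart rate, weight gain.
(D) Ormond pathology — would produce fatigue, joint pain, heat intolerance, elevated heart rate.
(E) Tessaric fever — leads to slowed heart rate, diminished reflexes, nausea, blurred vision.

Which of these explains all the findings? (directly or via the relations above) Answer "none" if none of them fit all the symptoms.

For each candidate, compare predicted effects to what was observed:
(A) chronic mirocytosis — does not account for nausea, fatigue
(B) Dravin's disease — diminished reflexes yes; nausea yes; slowed heart rate yes; fatigue yes; blurred vision yes; joint pain NO
(C) type-II ferritosis — diminished reflexes NO; nausea NO; slowed heart rate NO; fatigue NO; blurred vision yes; joint pain NO
(D) Ormond pathology — fails on diminished reflexes, nausea, slowed heart rate, blurred vision (predicts elevated heart rate, not slowed heart rate)
(E) Tessaric fever — diminished reflexes yes; nausea yes; slowed heart rate yes; fatigue NO; blurred vision yes; joint pain NO
Every candidate fails on at least one observation.

none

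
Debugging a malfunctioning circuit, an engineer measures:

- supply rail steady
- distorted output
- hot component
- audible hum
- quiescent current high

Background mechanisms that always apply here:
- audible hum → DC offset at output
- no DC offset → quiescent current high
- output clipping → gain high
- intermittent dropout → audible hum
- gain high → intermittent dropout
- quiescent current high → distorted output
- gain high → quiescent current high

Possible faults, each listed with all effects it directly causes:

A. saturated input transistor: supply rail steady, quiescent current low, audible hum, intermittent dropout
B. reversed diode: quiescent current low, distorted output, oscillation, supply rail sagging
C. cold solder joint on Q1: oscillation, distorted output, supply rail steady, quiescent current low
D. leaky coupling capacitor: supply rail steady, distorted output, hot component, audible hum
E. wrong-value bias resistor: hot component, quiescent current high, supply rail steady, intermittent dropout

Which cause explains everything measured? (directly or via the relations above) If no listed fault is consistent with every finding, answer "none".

For each candidate, compare predicted effects to what was observed:
(A) saturated input transistor — fails on distorted output, hot component, quiescent current high (predicts quiescent current low, not quiescent current high)
(B) reversed diode — fails on supply rail steady, hot component, audible hum, quiescent current high (predicts supply rail sagging, not supply rail steady; predicts quiescent current low, not quiescent current high)
(C) cold solder joint on Q1 — fails on hot component, audible hum, quiescent current high (predicts quiescent current low, not quiescent current high)
(D) leaky coupling capacitor — supply rail steady match; distorted output match; hot component match; audible hum match; quiescent current high miss
(E) wrong-value bias resistor — supply rail steady match; distorted output match (via quiescent current high → distorted output); hot component match; audible hum match (via intermittent dropout → audible hum); quiescent current high match
Only (E) is consistent with every observation.

E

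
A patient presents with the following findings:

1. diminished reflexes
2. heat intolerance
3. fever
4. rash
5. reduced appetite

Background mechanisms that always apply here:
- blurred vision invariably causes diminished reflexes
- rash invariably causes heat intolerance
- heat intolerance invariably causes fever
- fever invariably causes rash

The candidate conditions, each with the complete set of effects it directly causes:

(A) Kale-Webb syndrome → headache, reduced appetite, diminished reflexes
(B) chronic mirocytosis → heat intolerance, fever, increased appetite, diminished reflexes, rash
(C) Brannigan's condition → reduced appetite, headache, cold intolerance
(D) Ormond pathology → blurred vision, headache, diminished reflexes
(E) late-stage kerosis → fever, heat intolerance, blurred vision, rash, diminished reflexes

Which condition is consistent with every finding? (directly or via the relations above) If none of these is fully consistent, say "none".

Per-candidate check:
(A) Kale-Webb syndrome — does not account for heat intolerance, fever, rash
(B) chronic mirocytosis — fails on reduced appetite (predicts increased appetite, not reduced appetite)
(C) Brannigan's condition — diminished reflexes -; heat intolerance -; fever -; rash -; reduced appetite +
(D) Ormond pathology — diminished reflexes +; heat intolerance -; fever -; rash -; reduced appetite -
(E) late-stage kerosis — does not account for reduced appetite
None of the listed candidates fits everything.

none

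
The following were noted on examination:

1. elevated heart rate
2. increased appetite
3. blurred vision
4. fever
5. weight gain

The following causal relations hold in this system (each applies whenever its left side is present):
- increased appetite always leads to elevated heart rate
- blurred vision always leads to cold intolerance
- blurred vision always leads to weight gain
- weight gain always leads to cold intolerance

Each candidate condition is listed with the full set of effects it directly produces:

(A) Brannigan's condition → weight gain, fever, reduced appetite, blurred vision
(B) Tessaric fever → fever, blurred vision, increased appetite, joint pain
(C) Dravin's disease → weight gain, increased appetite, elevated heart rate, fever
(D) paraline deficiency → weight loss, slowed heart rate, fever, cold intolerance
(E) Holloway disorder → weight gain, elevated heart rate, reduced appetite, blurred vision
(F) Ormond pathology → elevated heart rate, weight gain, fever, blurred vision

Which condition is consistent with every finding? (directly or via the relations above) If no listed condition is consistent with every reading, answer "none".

Per-candidate check:
(A) Brannigan's condition — elevated heart rate miss; increased appetite miss; blurred vision match; fever match; weight gain match
(B) Tessaric fever — elevated heart rate match (via increased appetite → elevated heart rate); increased appetite match; blurred vision match; fever match; weight gain match (via blurred vision → weight gain)
(C) Dravin's disease — elevated heart rate match; increased appetite match; blurred vision miss; fever match; weight gain match
(D) paraline deficiency — fails on elevated heart rate, increased appetite, blurred vision, weight gain (predicts slowed heart rate, not elevated heart rate; predicts weight loss, not weight gain)
(E) Holloway disorder — fails on increased appetite, fever (predicts reduced appetite, not increased appetite)
(F) Ormond pathology — elevated heart rate match; increased appetite miss; blurred vision match; fever match; weight gain match
(B) is the only candidate with no mismatches.

B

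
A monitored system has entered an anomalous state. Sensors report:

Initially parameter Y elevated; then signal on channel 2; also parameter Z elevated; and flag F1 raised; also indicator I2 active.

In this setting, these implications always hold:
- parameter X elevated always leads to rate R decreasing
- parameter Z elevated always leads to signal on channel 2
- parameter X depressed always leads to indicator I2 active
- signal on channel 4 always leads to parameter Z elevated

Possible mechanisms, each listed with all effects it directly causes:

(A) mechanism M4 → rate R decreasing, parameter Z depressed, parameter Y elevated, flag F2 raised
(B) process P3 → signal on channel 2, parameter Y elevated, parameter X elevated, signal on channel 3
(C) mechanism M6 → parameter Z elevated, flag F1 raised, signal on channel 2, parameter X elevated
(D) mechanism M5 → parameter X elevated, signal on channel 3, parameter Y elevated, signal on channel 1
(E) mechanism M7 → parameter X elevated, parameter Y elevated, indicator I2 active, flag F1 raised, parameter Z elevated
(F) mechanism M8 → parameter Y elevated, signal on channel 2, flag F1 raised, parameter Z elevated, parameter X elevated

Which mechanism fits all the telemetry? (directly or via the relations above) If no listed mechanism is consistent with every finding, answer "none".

E

Checking each candidate against the observations:
(A) mechanism M4 — fails on signal on channel 2, parameter Z elevated, flag F1 raised, indicator I2 active (predicts parameter Z depressed, not parameter Z elevated)
(B) process P3 — does not account for parameter Z elevated, flag F1 raised, indicator I2 active
(C) mechanism M6 — does not account for parameter Y elevated, indicator I2 active
(D) mechanism M5 — does not account for signal on channel 2, parameter Z elevated, flag F1 raised, indicator I2 active
(E) mechanism M7 — parameter Y elevated yes; signal on channel 2 yes (via parameter Z elevated → signal on channel 2); parameter Z elevated yes; flag F1 raised yes; indicator I2 active yes
(F) mechanism M8 — parameter Y elevated yes; signal on channel 2 yes; parameter Z elevated yes; flag F1 raised yes; indicator I2 active NO
(E) is the only candidate with no mismatches.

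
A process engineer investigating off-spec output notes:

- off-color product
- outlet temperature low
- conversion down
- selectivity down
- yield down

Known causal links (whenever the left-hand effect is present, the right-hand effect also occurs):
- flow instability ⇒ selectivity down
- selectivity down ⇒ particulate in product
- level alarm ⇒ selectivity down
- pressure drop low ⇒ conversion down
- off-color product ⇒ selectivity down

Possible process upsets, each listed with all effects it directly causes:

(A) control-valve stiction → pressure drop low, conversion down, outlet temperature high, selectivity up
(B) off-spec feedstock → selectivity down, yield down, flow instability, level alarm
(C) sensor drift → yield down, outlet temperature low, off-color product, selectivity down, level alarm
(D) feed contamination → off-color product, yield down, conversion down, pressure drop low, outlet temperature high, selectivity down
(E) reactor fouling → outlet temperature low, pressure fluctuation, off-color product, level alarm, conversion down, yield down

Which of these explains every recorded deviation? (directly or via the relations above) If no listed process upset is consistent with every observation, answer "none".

E

Per-candidate check:
(A) control-valve stiction — off-color product NO; outlet temperature low NO; conversion down yes; selectivity down NO; yield down NO
(B) off-spec feedstock — off-color product NO; outlet temperature low NO; conversion down NO; selectivity down yes; yield down yes
(C) sensor drift — does not account for conversion down
(D) feed contamination — off-color product yes; outlet temperature low NO; conversion down yes; selectivity down yes; yield down yes
(E) reactor fouling — accounts for every observation (selectivity down by off-color product → selectivity down)
Only (E) is consistent with every observation.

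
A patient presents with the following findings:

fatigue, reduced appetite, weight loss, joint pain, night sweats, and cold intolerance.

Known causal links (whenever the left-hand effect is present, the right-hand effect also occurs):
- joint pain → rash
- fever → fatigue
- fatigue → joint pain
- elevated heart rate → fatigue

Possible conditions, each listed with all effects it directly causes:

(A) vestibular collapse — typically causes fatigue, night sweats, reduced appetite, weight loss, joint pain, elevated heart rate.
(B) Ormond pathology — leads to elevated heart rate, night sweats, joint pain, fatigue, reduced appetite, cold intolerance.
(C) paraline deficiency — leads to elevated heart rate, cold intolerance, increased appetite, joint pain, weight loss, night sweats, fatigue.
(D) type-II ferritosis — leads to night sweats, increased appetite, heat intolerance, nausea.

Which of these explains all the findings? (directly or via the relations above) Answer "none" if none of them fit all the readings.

Per-candidate check:
(A) vestibular collapse — does not account for cold intolerance
(B) Ormond pathology — fatigue +; reduced appetite +; weight loss -; joint pain +; night sweats +; cold intolerance +
(C) paraline deficiency — fatigue +; reduced appetite -; weight loss +; joint pain +; night sweats +; cold intolerance +
(D) type-II ferritosis — fatigue -; reduced appetite -; weight loss -; joint pain -; night sweats +; cold intolerance -
Every candidate fails on at least one observation.

none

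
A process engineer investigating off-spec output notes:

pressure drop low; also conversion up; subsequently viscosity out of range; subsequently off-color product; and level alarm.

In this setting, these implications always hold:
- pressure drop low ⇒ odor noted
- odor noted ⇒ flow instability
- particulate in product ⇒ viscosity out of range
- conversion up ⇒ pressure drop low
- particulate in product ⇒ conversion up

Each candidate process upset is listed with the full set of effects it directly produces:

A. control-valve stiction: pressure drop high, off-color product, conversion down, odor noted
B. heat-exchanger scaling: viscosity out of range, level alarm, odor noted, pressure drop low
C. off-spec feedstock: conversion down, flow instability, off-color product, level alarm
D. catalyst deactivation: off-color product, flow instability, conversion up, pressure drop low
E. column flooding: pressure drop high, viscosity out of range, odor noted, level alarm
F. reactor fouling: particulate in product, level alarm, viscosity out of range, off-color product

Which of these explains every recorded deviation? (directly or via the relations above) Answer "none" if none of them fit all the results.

For each candidate, compare predicted effects to what was observed:
(A) control-valve stiction — fails on pressure drop low, conversion up, viscosity out of range, level alarm (predicts pressure drop high, not pressure drop low; predicts conversion down, not conversion up)
(B) heat-exchanger scaling — pressure drop low match; conversion up miss; viscosity out of range match; off-color product miss; level alarm match
(C) off-spec feedstock — pressure drop low miss; conversion up miss; viscosity out of range miss; off-color product match; level alarm match
(D) catalyst deactivation — pressure drop low match; conversion up match; viscosity out of range miss; off-color product match; level alarm miss
(E) column flooding — pressure drop low miss; conversion up miss; viscosity out of range match; off-color product miss; level alarm match
(F) reactor fouling — accounts for every observation (pressure drop low through particulate in product → conversion up → pressure drop low)
Only (F) is consistent with every observation.

F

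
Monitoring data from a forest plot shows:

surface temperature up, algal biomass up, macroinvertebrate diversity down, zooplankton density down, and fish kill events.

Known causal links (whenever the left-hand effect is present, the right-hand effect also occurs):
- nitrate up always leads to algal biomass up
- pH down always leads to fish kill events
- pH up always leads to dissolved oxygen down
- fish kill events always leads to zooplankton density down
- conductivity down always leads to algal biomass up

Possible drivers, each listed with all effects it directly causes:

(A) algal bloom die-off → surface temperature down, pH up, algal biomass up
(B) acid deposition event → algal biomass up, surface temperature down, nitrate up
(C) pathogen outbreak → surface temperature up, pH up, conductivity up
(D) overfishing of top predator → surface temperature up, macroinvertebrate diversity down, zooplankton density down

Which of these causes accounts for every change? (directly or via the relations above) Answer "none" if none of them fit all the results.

Testing each hypothesis:
(A) algal bloom die-off — surface temperature up miss; algal biomass up match; macroinvertebrate diversity down miss; zooplankton density down miss; fish kill events miss
(B) acid deposition event — surface temperature up miss; algal biomass up match; macroinvertebrate diversity down miss; zooplankton density down miss; fish kill events miss
(C) pathogen outbreak — does not account for algal biomass up, macroinvertebrate diversity down, zooplankton density down, fish kill events
(D) overfishing of top predator — surface temperature up match; algal biomass up miss; macroinvertebrate diversity down match; zooplankton density down match; fish kill events miss
No candidate is consistent with all observations.

none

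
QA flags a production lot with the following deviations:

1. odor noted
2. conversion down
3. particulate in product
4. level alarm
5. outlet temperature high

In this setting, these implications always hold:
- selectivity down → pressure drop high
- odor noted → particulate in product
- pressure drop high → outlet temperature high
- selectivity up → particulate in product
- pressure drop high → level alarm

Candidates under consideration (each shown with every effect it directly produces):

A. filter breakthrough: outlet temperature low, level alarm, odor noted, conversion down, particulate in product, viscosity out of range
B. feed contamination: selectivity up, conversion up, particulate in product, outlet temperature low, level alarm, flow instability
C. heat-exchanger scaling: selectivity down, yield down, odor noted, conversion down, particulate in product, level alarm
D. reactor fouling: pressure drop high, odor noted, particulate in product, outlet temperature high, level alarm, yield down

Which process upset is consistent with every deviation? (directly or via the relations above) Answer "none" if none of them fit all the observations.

C

Testing each hypothesis:
(A) filter breakthrough — fails on outlet temperature high (predicts outlet temperature low, not outlet temperature high)
(B) feed contamination — odor noted NO; conversion down NO; particulate in product yes; level alarm yes; outlet temperature high NO
(C) heat-exchanger scaling — odor noted yes; conversion down yes; particulate in product yes; level alarm yes; outlet temperature high yes (through selectivity down → pressure drop high → outlet temperature high)
(D) reactor fouling — odor noted yes; conversion down NO; particulate in product yes; level alarm yes; outlet temperature high yes
(C) alone accounts for all the evidence.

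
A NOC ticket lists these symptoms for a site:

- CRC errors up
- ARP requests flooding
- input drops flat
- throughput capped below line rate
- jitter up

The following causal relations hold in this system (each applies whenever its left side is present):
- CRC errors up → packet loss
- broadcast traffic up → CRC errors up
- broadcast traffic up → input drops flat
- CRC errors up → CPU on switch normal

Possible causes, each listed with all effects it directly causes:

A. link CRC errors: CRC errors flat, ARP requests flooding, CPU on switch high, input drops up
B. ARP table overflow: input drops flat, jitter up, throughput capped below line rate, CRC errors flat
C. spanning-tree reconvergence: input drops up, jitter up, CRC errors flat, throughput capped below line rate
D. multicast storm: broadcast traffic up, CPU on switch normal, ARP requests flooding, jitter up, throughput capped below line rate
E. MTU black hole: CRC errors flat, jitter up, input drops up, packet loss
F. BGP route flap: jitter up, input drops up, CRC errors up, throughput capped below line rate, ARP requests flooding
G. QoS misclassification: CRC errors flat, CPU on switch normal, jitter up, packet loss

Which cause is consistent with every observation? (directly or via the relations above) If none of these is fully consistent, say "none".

Testing each hypothesis:
(A) link CRC errors — CRC errors up ✗; ARP requests flooding ✓; input drops flat ✗; throughput capped below line rate ✗; jitter up ✗
(B) ARP table overflow — CRC errors up ✗; ARP requests flooding ✗; input drops flat ✓; throughput capped below line rate ✓; jitter up ✓
(C) spanning-tree reconvergence — fails on CRC errors up, ARP requests flooding, input drops flat (predicts CRC errors flat, not CRC errors up; predicts input drops up, not input drops flat)
(D) multicast storm — CRC errors up ✓ (through broadcast traffic up → CRC errors up); ARP requests flooding ✓; input drops flat ✓ (through broadcast traffic up → input drops flat); throughput capped below line rate ✓; jitter up ✓
(E) MTU black hole — CRC errors up ✗; ARP requests flooding ✗; input drops flat ✗; throughput capped below line rate ✗; jitter up ✓
(F) BGP route flap — fails on input drops flat (predicts input drops up, not input drops flat)
(G) QoS misclassification — CRC errors up ✗; ARP requests flooding ✗; input drops flat ✗; throughput capped below line rate ✗; jitter up ✓
Only (D) is consistent with every observation.

D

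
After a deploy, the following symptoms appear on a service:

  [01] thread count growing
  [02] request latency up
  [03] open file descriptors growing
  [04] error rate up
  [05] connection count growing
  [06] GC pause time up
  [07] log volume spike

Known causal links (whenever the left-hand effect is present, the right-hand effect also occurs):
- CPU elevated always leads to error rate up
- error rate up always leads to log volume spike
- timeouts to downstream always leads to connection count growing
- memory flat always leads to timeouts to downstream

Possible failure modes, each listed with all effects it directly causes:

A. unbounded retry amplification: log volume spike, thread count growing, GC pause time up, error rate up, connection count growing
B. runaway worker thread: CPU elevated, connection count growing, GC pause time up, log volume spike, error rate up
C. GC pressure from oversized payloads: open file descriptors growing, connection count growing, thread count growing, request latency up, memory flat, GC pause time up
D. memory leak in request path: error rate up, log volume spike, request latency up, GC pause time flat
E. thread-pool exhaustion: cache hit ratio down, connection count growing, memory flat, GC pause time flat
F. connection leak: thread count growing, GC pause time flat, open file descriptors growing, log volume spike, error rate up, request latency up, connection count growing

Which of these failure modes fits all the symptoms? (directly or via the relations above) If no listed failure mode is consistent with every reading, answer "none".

none

For each candidate, compare predicted effects to what was observed:
(A) unbounded retry amplification — does not account for request latency up, open file descriptors growing
(B) runaway worker thread — thread count growing ✗; request latency up ✗; open file descriptors growing ✗; error rate up ✓; connection count growing ✓; GC pause time up ✓; log volume spike ✓
(C) GC pressure from oversized payloads — thread count growing ✓; request latency up ✓; open file descriptors growing ✓; error rate up ✗; connection count growing ✓; GC pause time up ✓; log volume spike ✗
(D) memory leak in request path — fails on thread count growing, open file descriptors growing, connection count growing, GC pause time up (predicts GC pause time flat, not GC pause time up)
(E) thread-pool exhaustion — fails on thread count growing, request latency up, open file descriptors growing, error rate up, GC pause time up, log volume spike (predicts GC pause time flat, not GC pause time up)
(F) connection leak — fails on GC pause time up (predicts GC pause time flat, not GC pause time up)
Every candidate fails on at least one observation.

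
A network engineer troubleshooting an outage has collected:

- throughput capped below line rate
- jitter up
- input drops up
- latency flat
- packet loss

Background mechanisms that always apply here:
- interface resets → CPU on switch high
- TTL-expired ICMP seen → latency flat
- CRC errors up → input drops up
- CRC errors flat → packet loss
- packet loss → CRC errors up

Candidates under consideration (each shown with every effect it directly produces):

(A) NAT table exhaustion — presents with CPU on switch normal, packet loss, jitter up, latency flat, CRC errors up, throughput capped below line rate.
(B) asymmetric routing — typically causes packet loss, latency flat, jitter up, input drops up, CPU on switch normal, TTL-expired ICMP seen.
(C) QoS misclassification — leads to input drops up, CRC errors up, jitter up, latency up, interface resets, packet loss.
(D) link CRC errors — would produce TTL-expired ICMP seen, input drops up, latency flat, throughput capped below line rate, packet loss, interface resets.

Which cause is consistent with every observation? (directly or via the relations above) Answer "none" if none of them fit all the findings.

For each candidate, compare predicted effects to what was observed:
(A) NAT table exhaustion — accounts for every observation (input drops up by CRC errors up → input drops up)
(B) asymmetric routing — does not account for throughput capped below line rate
(C) QoS misclassification — fails on throughput capped below line rate, latency flat (predicts latency up, not latency flat)
(D) link CRC errors — throughput capped below line rate ✓; jitter up ✗; input drops up ✓; latency flat ✓; packet loss ✓
Only (A) is consistent with every observation.

A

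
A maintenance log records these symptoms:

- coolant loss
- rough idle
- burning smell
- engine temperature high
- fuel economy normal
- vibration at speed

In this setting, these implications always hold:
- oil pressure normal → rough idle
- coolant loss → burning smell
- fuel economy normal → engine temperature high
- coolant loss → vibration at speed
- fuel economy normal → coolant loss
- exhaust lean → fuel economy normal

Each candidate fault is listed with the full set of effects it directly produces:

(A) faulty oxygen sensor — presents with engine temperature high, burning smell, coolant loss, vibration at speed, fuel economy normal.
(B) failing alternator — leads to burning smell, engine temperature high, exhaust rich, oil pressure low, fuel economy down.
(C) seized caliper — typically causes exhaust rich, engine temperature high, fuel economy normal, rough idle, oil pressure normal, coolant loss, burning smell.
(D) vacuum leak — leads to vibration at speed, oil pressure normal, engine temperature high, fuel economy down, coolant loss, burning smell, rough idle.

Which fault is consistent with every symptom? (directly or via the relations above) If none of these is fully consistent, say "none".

C

For each candidate, compare predicted effects to what was observed:
(A) faulty oxygen sensor — coolant loss ✓; rough idle ✗; burning smell ✓; engine temperature high ✓; fuel economy normal ✓; vibration at speed ✓
(B) failing alternator — coolant loss ✗; rough idle ✗; burning smell ✓; engine temperature high ✓; fuel economy normal ✗; vibration at speed ✗
(C) seized caliper — accounts for every observation (vibration at speed through coolant loss → vibration at speed)
(D) vacuum leak — fails on fuel economy normal (predicts fuel economy down, not fuel economy normal)
Only (C) is consistent with every observation.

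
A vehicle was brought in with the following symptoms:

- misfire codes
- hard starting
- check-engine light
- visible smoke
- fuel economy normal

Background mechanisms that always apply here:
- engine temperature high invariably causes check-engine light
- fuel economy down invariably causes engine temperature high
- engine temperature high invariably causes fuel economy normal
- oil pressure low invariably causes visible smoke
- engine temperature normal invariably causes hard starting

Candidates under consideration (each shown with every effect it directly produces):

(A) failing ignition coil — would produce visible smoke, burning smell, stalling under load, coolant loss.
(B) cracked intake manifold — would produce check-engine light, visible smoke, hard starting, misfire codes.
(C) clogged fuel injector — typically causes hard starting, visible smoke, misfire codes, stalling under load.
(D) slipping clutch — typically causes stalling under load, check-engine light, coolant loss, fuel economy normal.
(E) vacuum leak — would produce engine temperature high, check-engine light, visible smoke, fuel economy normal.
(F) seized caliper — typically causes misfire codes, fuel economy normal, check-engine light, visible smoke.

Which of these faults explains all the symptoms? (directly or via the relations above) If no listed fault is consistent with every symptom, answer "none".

none

Per-candidate check:
(A) failing ignition coil — misfire codes miss; hard starting miss; check-engine light miss; visible smoke match; fuel economy normal miss
(B) cracked intake manifold — does not account for fuel economy normal
(C) clogged fuel injector — misfire codes match; hard starting match; check-engine light miss; visible smoke match; fuel economy normal miss
(D) slipping clutch — misfire codes miss; hard starting miss; check-engine light match; visible smoke miss; fuel economy normal match
(E) vacuum leak — does not account for misfire codes, hard starting
(F) seized caliper — does not account for hard starting
None of the listed candidates fits everything.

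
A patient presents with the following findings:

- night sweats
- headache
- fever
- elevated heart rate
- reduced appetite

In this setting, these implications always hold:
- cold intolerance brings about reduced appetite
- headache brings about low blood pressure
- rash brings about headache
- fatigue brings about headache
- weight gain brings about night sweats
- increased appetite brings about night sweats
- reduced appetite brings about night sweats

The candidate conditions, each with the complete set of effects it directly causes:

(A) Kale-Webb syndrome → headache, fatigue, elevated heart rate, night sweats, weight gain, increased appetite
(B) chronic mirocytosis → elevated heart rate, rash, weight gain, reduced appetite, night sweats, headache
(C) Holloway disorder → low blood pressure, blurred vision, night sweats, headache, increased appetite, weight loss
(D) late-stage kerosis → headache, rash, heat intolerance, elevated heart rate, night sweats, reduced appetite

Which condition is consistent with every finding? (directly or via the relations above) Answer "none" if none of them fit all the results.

none

Testing each hypothesis:
(A) Kale-Webb syndrome — fails on fever, reduced appetite (predicts increased appetite, not reduced appetite)
(B) chronic mirocytosis — does not account for fever
(C) Holloway disorder — night sweats ✓; headache ✓; fever ✗; elevated heart rate ✗; reduced appetite ✗
(D) late-stage kerosis — does not account for fever
Every candidate fails on at least one observation.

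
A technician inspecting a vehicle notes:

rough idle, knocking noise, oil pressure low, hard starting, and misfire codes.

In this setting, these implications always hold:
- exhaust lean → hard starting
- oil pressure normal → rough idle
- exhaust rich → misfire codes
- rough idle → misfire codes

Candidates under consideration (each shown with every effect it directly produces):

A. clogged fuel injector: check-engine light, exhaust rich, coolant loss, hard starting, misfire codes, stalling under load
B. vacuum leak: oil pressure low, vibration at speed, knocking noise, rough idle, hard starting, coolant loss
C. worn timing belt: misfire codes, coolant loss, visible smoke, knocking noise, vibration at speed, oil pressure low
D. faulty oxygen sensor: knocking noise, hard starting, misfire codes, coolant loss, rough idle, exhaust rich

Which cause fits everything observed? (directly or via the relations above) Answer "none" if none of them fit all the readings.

For each candidate, compare predicted effects to what was observed:
(A) clogged fuel injector — does not account for rough idle, knocking noise, oil pressure low
(B) vacuum leak — rough idle yes; knocking noise yes; oil pressure low yes; hard starting yes; misfire codes yes (by rough idle → misfire codes)
(C) worn timing belt — rough idle NO; knocking noise yes; oil pressure low yes; hard starting NO; misfire codes yes
(D) faulty oxygen sensor — does not account for oil pressure low
(B) alone accounts for all the evidence.

B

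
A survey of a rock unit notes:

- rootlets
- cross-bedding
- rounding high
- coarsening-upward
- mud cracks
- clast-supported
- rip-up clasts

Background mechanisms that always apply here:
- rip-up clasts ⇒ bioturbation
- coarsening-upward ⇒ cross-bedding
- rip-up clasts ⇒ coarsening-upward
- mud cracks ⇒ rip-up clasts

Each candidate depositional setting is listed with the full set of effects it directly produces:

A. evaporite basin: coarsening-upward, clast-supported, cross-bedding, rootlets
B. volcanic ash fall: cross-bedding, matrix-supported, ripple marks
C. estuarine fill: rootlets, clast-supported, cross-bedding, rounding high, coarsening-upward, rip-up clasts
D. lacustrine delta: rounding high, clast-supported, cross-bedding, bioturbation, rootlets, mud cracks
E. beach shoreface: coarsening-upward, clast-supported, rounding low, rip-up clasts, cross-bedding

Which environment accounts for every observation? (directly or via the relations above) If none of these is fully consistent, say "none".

Testing each hypothesis:
(A) evaporite basin — rootlets ✓; cross-bedding ✓; rounding high ✗; coarsening-upward ✓; mud cracks ✗; clast-supported ✓; rip-up clasts ✗
(B) volcanic ash fall — rootlets ✗; cross-bedding ✓; rounding high ✗; coarsening-upward ✗; mud cracks ✗; clast-supported ✗; rip-up clasts ✗
(C) estuarine fill — rootlets ✓; cross-bedding ✓; rounding high ✓; coarsening-upward ✓; mud cracks ✗; clast-supported ✓; rip-up clasts ✓
(D) lacustrine delta — rootlets ✓; cross-bedding ✓; rounding high ✓; coarsening-upward ✓ (via mud cracks → rip-up clasts → coarsening-upward); mud cracks ✓; clast-supported ✓; rip-up clasts ✓ (via mud cracks → rip-up clasts)
(E) beach shoreface — rootlets ✗; cross-bedding ✓; rounding high ✗; coarsening-upward ✓; mud cracks ✗; clast-supported ✓; rip-up clasts ✓
(D) is the only candidate with no mismatches.

D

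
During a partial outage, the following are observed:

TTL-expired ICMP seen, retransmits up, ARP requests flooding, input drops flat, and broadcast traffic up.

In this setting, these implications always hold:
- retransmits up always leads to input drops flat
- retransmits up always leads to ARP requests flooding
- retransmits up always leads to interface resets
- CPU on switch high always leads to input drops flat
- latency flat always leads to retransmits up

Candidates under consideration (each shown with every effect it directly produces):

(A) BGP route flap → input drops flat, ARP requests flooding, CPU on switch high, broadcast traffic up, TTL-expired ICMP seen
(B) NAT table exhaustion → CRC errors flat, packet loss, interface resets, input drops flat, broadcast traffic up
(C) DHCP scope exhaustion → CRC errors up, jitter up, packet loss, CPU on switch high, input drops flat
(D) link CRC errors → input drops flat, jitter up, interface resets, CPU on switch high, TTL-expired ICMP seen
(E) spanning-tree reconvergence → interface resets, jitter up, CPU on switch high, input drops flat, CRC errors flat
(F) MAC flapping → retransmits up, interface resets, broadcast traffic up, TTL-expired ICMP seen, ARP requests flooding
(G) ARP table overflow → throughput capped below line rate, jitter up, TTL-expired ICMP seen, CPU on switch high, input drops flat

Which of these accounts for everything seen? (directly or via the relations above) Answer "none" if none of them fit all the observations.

Testing each hypothesis:
(A) BGP route flap — TTL-expired ICMP seen match; retransmits up miss; ARP requests flooding match; input drops flat match; broadcast traffic up match
(B) NAT table exhaustion — TTL-expired ICMP seen miss; retransmits up miss; ARP requests flooding miss; input drops flat match; broadcast traffic up match
(C) DHCP scope exhaustion — TTL-expired ICMP seen miss; retransmits up miss; ARP requests flooding miss; input drops flat match; broadcast traffic up miss
(D) link CRC errors — does not account for retransmits up, ARP requests flooding, broadcast traffic up
(E) spanning-tree reconvergence — TTL-expired ICMP seen miss; retransmits up miss; ARP requests flooding miss; input drops flat match; broadcast traffic up miss
(F) MAC flapping — TTL-expired ICMP seen match; retransmits up match; ARP requests flooding match; input drops flat match (through retransmits up → input drops flat); broadcast traffic up match
(G) ARP table overflow — does not account for retransmits up, ARP requests flooding, broadcast traffic up
(F) alone accounts for all the evidence.

F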